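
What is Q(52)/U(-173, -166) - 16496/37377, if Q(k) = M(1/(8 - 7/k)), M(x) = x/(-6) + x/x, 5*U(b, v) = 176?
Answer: -1112631769/2690545968 ≈ -0.41353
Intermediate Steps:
U(b, v) = 176/5 (U(b, v) = (⅕)*176 = 176/5)
M(x) = 1 - x/6 (M(x) = x*(-⅙) + 1 = -x/6 + 1 = 1 - x/6)
Q(k) = 1 - 1/(6*(8 - 7/k))
Q(52)/U(-173, -166) - 16496/37377 = ((-42 + 47*52)/(6*(-7 + 8*52)))/(176/5) - 16496/37377 = ((-42 + 2444)/(6*(-7 + 416)))*(5/176) - 16496*1/37377 = ((⅙)*2402/409)*(5/176) - 16496/37377 = ((⅙)*(1/409)*2402)*(5/176) - 16496/37377 = (1201/1227)*(5/176) - 16496/37377 = 6005/215952 - 16496/37377 = -1112631769/2690545968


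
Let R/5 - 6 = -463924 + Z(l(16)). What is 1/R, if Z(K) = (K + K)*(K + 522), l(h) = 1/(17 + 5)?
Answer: -242/561283355 ≈ -4.3115e-7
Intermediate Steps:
l(h) = 1/22
Z(K) = 2*K*(522 + K) (Z(K) = (2*K)*(522 + K) = 2*K*(522 + K))
R = -561283355/242 (R = 30 + 5*(-463924 + 2*(1/22)*(522 + 1/22)) = 30 + 5*(-463924 + 2*(1/22)*(11485/22)) = 30 + 5*(-463924 + 11485/242) = 30 + 5*(-112258123/242) = 30 - 561290615/242 = -561283355/242 ≈ -2.3194e+6)
1/R = 1/(-561283355/242) = -242/561283355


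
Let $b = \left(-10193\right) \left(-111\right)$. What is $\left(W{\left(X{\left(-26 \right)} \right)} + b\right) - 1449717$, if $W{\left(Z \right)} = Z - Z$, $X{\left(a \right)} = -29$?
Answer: $-318294$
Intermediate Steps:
$W{\left(Z \right)} = 0$
$b = 1131423$
$\left(W{\left(X{\left(-26 \right)} \right)} + b\right) - 1449717 = \left(0 + 1131423\right) - 1449717 = 1131423 - 1449717 = -318294$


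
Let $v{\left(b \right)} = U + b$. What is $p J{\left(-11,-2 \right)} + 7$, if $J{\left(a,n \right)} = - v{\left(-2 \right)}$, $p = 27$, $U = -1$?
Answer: $88$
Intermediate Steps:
$v{\left(b \right)} = -1 + b$
$J{\left(a,n \right)} = 3$ ($J{\left(a,n \right)} = - (-1 - 2) = \left(-1\right) \left(-3\right) = 3$)
$p J{\left(-11,-2 \right)} + 7 = 27 \cdot 3 + 7 = 81 + 7 = 88$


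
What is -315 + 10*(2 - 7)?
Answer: -365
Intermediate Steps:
-315 + 10*(2 - 7) = -315 + 10*(-5) = -315 - 50 = -365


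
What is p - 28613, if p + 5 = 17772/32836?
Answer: -234920719/8209 ≈ -28617.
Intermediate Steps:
p = -36602/8209 (p = -5 + 17772/32836 = -5 + 17772*(1/32836) = -5 + 4443/8209 = -36602/8209 ≈ -4.4588)
p - 28613 = -36602/8209 - 28613 = -234920719/8209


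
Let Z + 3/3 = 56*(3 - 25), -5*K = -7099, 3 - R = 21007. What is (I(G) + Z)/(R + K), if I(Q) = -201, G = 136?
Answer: 7170/97921 ≈ 0.073222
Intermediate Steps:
R = -21004 (R = 3 - 1*21007 = 3 - 21007 = -21004)
K = 7099/5 (K = -⅕*(-7099) = 7099/5 ≈ 1419.8)
Z = -1233 (Z = -1 + 56*(3 - 25) = -1 + 56*(-22) = -1 - 1232 = -1233)
(I(G) + Z)/(R + K) = (-201 - 1233)/(-21004 + 7099/5) = -1434/(-97921/5) = -1434*(-5/97921) = 7170/97921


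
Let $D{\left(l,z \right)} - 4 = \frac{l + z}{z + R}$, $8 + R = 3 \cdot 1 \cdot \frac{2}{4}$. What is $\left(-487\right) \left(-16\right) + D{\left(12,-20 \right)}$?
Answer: $\frac{413204}{53} \approx 7796.3$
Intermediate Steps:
$R = - \frac{13}{2}$ ($R = -8 + 3 \cdot 1 \cdot \frac{2}{4} = -8 + 3 \cdot 2 \cdot \frac{1}{4} = -8 + 3 \cdot \frac{1}{2} = -8 + \frac{3}{2} = - \frac{13}{2} \approx -6.5$)
$D{\left(l,z \right)} = 4 + \frac{l + z}{- \frac{13}{2} + z}$ ($D{\left(l,z \right)} = 4 + \frac{l + z}{z - \frac{13}{2}} = 4 + \frac{l + z}{- \frac{13}{2} + z}$)
$\left(-487\right) \left(-16\right) + D{\left(12,-20 \right)} = \left(-487\right) \left(-16\right) + \frac{2 \left(-26 + 12 + 5 \left(-20\right)\right)}{-13 + 2 \left(-20\right)} = 7792 + \frac{2 \left(-26 + 12 - 100\right)}{-13 - 40} = 7792 + 2 \frac{1}{-53} \left(-114\right) = 7792 + 2 \left(- \frac{1}{53}\right) \left(-114\right) = 7792 + \frac{228}{53} = \frac{413204}{53}$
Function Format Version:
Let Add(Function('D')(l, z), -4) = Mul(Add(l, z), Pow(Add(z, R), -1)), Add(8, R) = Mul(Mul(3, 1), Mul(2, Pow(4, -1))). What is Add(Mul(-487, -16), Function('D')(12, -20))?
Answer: Rational(413204, 53) ≈ 7796.3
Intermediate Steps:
R = Rational(-13, 2) (R = Add(-8, Mul(Mul(3, 1), Mul(2, Pow(4, -1)))) = Add(-8, Mul(3, Mul(2, Rational(1, 4)))) = Add(-8, Mul(3, Rational(1, 2))) = Add(-8, Rational(3, 2)) = Rational(-13, 2) ≈ -6.5000)
Function('D')(l, z) = Add(4, Mul(Pow(Add(Rational(-13, 2), z), -1), Add(l, z))) (Function('D')(l, z) = Add(4, Mul(Add(l, z), Pow(Add(z, Rational(-13, 2)), -1))) = Add(4, Mul(Add(l, z), Pow(Add(Rational(-13, 2), z), -1))) = Add(4, Mul(Pow(Add(Rational(-13, 2), z), -1), Add(l, z))))
Add(Mul(-487, -16), Function('D')(12, -20)) = Add(Mul(-487, -16), Mul(2, Pow(Add(-13, Mul(2, -20)), -1), Add(-26, 12, Mul(5, -20)))) = Add(7792, Mul(2, Pow(Add(-13, -40), -1), Add(-26, 12, -100))) = Add(7792, Mul(2, Pow(-53, -1), -114)) = Add(7792, Mul(2, Rational(-1, 53), -114)) = Add(7792, Rational(228, 53)) = Rational(413204, 53)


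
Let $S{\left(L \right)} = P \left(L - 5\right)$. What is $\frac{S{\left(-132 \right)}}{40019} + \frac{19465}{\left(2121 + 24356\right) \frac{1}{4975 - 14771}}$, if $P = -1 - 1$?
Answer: $- \frac{7630781248962}{1059583063} \approx -7201.7$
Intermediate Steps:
$P = -2$
$S{\left(L \right)} = 10 - 2 L$ ($S{\left(L \right)} = - 2 \left(L - 5\right) = - 2 \left(-5 + L\right) = 10 - 2 L$)
$\frac{S{\left(-132 \right)}}{40019} + \frac{19465}{\left(2121 + 24356\right) \frac{1}{4975 - 14771}} = \frac{10 - -264}{40019} + \frac{19465}{\left(2121 + 24356\right) \frac{1}{4975 - 14771}} = \left(10 + 264\right) \frac{1}{40019} + \frac{19465}{26477 \frac{1}{-9796}} = 274 \cdot \frac{1}{40019} + \frac{19465}{26477 \left(- \frac{1}{9796}\right)} = \frac{274}{40019} + \frac{19465}{- \frac{26477}{9796}} = \frac{274}{40019} + 19465 \left(- \frac{9796}{26477}\right) = \frac{274}{40019} - \frac{190679140}{26477} = - \frac{7630781248962}{1059583063}$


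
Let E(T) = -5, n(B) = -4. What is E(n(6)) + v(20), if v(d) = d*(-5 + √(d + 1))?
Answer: -105 + 20*√21 ≈ -13.348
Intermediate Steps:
v(d) = d*(-5 + √(1 + d))
E(n(6)) + v(20) = -5 + 20*(-5 + √(1 + 20)) = -5 + 20*(-5 + √21) = -5 + (-100 + 20*√21) = -105 + 20*√21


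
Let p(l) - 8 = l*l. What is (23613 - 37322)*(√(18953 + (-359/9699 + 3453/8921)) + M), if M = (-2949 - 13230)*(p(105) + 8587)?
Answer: 4351675013820 - 13709*√141894963645269583705/86524779 ≈ 4.3517e+12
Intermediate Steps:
p(l) = 8 + l² (p(l) = 8 + l*l = 8 + l²)
M = -317431980 (M = (-2949 - 13230)*((8 + 105²) + 8587) = -16179*((8 + 11025) + 8587) = -16179*(11033 + 8587) = -16179*19620 = -317431980)
(23613 - 37322)*(√(18953 + (-359/9699 + 3453/8921)) + M) = (23613 - 37322)*(√(18953 + (-359/9699 + 3453/8921)) - 317431980) = -13709*(√(18953 + (-359*1/9699 + 3453*(1/8921))) - 317431980) = -13709*(√(18953 + (-359/9699 + 3453/8921)) - 317431980) = -13709*(√(18953 + 30288008/86524779) - 317431980) = -13709*(√(1639934424395/86524779) - 317431980) = -13709*(√141894963645269583705/86524779 - 317431980) = -13709*(-317431980 + √141894963645269583705/86524779) = 4351675013820 - 13709*√141894963645269583705/86524779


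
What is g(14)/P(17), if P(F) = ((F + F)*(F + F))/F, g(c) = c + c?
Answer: 7/17 ≈ 0.41176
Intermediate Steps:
g(c) = 2*c
P(F) = 4*F (P(F) = ((2*F)*(2*F))/F = (4*F**2)/F = 4*F)
g(14)/P(17) = (2*14)/((4*17)) = 28/68 = 28*(1/68) = 7/17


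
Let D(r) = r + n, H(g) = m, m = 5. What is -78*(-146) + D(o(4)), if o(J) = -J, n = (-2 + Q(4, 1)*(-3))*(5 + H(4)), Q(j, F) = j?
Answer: 11244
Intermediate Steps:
H(g) = 5
n = -140 (n = (-2 + 4*(-3))*(5 + 5) = (-2 - 12)*10 = -14*10 = -140)
D(r) = -140 + r (D(r) = r - 140 = -140 + r)
-78*(-146) + D(o(4)) = -78*(-146) + (-140 - 1*4) = 11388 + (-140 - 4) = 11388 - 144 = 11244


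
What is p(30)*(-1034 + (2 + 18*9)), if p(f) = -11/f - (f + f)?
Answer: 52519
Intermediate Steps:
p(f) = -11/f - 2*f
p(30)*(-1034 + (2 + 18*9)) = (-11/30 - 2*30)*(-1034 + (2 + 18*9)) = (-11*1/30 - 60)*(-1034 + (2 + 162)) = (-11/30 - 60)*(-1034 + 164) = -1811/30*(-870) = 52519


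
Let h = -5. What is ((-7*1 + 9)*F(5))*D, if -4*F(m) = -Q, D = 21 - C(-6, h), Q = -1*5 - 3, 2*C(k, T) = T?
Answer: -94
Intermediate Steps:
C(k, T) = T/2
Q = -8 (Q = -5 - 3 = -8)
D = 47/2 (D = 21 - (-5)/2 = 21 - 1*(-5/2) = 21 + 5/2 = 47/2 ≈ 23.500)
F(m) = -2 (F(m) = -(-1)*(-8)/4 = -¼*8 = -2)
((-7*1 + 9)*F(5))*D = ((-7*1 + 9)*(-2))*(47/2) = ((-7 + 9)*(-2))*(47/2) = (2*(-2))*(47/2) = -4*47/2 = -94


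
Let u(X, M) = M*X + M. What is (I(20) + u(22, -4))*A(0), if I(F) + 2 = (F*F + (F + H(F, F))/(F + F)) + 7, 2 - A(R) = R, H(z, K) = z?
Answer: 628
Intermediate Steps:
u(X, M) = M + M*X
A(R) = 2 - R
I(F) = 6 + F² (I(F) = -2 + ((F*F + (F + F)/(F + F)) + 7) = -2 + ((F² + (2*F)/((2*F))) + 7) = -2 + ((F² + (2*F)*(1/(2*F))) + 7) = -2 + ((F² + 1) + 7) = -2 + ((1 + F²) + 7) = -2 + (8 + F²) = 6 + F²)
(I(20) + u(22, -4))*A(0) = ((6 + 20²) - 4*(1 + 22))*(2 - 1*0) = ((6 + 400) - 4*23)*(2 + 0) = (406 - 92)*2 = 314*2 = 628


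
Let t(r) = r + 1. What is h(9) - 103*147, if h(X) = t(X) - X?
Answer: -15140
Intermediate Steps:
t(r) = 1 + r
h(X) = 1 (h(X) = (1 + X) - X = 1)
h(9) - 103*147 = 1 - 103*147 = 1 - 15141 = -15140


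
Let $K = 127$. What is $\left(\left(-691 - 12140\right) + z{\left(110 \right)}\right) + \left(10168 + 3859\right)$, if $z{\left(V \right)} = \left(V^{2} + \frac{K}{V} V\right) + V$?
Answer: $13533$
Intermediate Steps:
$z{\left(V \right)} = 127 + V + V^{2}$ ($z{\left(V \right)} = \left(V^{2} + \frac{127}{V} V\right) + V = \left(V^{2} + 127\right) + V = \left(127 + V^{2}\right) + V = 127 + V + V^{2}$)
$\left(\left(-691 - 12140\right) + z{\left(110 \right)}\right) + \left(10168 + 3859\right) = \left(\left(-691 - 12140\right) + \left(127 + 110 + 110^{2}\right)\right) + \left(10168 + 3859\right) = \left(-12831 + \left(127 + 110 + 12100\right)\right) + 14027 = \left(-12831 + 12337\right) + 14027 = -494 + 14027 = 13533$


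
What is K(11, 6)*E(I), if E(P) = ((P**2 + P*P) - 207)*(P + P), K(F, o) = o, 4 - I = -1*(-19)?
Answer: -43740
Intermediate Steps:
I = -15 (I = 4 - (-1)*(-19) = 4 - 1*19 = 4 - 19 = -15)
E(P) = 2*P*(-207 + 2*P**2) (E(P) = ((P**2 + P**2) - 207)*(2*P) = (2*P**2 - 207)*(2*P) = (-207 + 2*P**2)*(2*P) = 2*P*(-207 + 2*P**2))
K(11, 6)*E(I) = 6*(-414*(-15) + 4*(-15)**3) = 6*(6210 + 4*(-3375)) = 6*(6210 - 13500) = 6*(-7290) = -43740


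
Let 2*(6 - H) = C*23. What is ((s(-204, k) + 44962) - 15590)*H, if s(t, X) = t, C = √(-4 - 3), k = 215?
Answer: 175008 - 335432*I*√7 ≈ 1.7501e+5 - 8.8747e+5*I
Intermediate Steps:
C = I*√7 (C = √(-7) = I*√7 ≈ 2.6458*I)
H = 6 - 23*I*√7/2 (H = 6 - I*√7*23/2 = 6 - 23*I*√7/2 ≈ 6.0 - 30.426*I)
((s(-204, k) + 44962) - 15590)*H = ((-204 + 44962) - 15590)*(6 - 23*I*√7/2) = (44758 - 15590)*(6 - 23*I*√7/2) = 29168*(6 - 23*I*√7/2) = 175008 - 335432*I*√7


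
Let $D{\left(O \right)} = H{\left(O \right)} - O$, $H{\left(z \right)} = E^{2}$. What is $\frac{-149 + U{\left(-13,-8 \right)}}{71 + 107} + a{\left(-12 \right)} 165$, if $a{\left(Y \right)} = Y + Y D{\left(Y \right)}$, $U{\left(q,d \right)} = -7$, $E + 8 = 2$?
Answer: $- \frac{8634858}{89} \approx -97021.0$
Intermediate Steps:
$E = -6$ ($E = -8 + 2 = -6$)
$H{\left(z \right)} = 36$ ($H{\left(z \right)} = \left(-6\right)^{2} = 36$)
$D{\left(O \right)} = 36 - O$
$a{\left(Y \right)} = Y + Y \left(36 - Y\right)$
$\frac{-149 + U{\left(-13,-8 \right)}}{71 + 107} + a{\left(-12 \right)} 165 = \frac{-149 - 7}{71 + 107} + - 12 \left(37 - -12\right) 165 = - \frac{156}{178} + - 12 \left(37 + 12\right) 165 = \left(-156\right) \frac{1}{178} + \left(-12\right) 49 \cdot 165 = - \frac{78}{89} - 97020 = - \frac{8634858}{89}$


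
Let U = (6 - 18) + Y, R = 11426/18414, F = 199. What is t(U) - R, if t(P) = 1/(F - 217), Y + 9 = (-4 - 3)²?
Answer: -12449/18414 ≈ -0.67606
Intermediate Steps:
Y = 40 (Y = -9 + (-4 - 3)² = -9 + (-7)² = -9 + 49 = 40)
R = 5713/9207 (R = 11426*(1/18414) = 5713/9207 ≈ 0.62051)
U = 28 (U = (6 - 18) + 40 = -12 + 40 = 28)
t(P) = -1/18 (t(P) = 1/(199 - 217) = 1/(-18) = -1/18)
t(U) - R = -1/18 - 1*5713/9207 = -1/18 - 5713/9207 = -12449/18414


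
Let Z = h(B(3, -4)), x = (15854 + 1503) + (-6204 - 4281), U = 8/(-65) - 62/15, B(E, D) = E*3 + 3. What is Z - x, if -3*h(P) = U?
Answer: -803858/117 ≈ -6870.6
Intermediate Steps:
B(E, D) = 3 + 3*E (B(E, D) = 3*E + 3 = 3 + 3*E)
U = -166/39 (U = 8*(-1/65) - 62*1/15 = -8/65 - 62/15 = -166/39 ≈ -4.2564)
x = 6872 (x = 17357 - 10485 = 6872)
h(P) = 166/117 (h(P) = -1/3*(-166/39) = 166/117)
Z = 166/117 ≈ 1.4188
Z - x = 166/117 - 1*6872 = 166/117 - 6872 = -803858/117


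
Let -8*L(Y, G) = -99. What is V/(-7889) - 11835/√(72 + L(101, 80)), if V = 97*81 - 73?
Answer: -1112/1127 - 526*√6 ≈ -1289.4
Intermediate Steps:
L(Y, G) = 99/8 (L(Y, G) = -⅛*(-99) = 99/8)
V = 7784 (V = 7857 - 73 = 7784)
V/(-7889) - 11835/√(72 + L(101, 80)) = 7784/(-7889) - 11835/√(72 + 99/8) = 7784*(-1/7889) - 11835*2*√6/45 = -1112/1127 - 11835*2*√6/45 = -1112/1127 - 526*√6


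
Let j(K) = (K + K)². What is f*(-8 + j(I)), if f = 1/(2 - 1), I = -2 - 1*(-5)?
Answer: 28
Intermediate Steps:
I = 3 (I = -2 + 5 = 3)
f = 1 (f = 1/1 = 1)
j(K) = 4*K² (j(K) = (2*K)² = 4*K²)
f*(-8 + j(I)) = 1*(-8 + 4*3²) = 1*(-8 + 4*9) = 1*(-8 + 36) = 1*28 = 28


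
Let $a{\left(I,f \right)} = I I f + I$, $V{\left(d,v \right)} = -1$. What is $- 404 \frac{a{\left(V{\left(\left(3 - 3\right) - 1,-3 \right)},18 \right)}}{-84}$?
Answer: $\frac{1717}{21} \approx 81.762$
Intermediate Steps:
$a{\left(I,f \right)} = I + f I^{2}$ ($a{\left(I,f \right)} = I^{2} f + I = f I^{2} + I = I + f I^{2}$)
$- 404 \frac{a{\left(V{\left(\left(3 - 3\right) - 1,-3 \right)},18 \right)}}{-84} = - 404 \frac{\left(-1\right) \left(1 - 18\right)}{-84} = - 404 - (1 - 18) \left(- \frac{1}{84}\right) = - 404 \left(-1\right) \left(-17\right) \left(- \frac{1}{84}\right) = - 404 \cdot 17 \left(- \frac{1}{84}\right) = \left(-404\right) \left(- \frac{17}{84}\right) = \frac{1717}{21}$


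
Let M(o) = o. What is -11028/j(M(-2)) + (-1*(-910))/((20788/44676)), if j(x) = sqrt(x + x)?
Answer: 10163790/5197 + 5514*I ≈ 1955.7 + 5514.0*I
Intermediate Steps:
j(x) = sqrt(2)*sqrt(x) (j(x) = sqrt(2*x) = sqrt(2)*sqrt(x))
-11028/j(M(-2)) + (-1*(-910))/((20788/44676)) = -11028*(-I/2) + (-1*(-910))/((20788/44676)) = -11028*(-I/2) + 910/((20788*(1/44676))) = -11028*(-I/2) + 910/(5197/11169) = -(-5514)*I + 910*(11169/5197) = 5514*I + 10163790/5197 = 10163790/5197 + 5514*I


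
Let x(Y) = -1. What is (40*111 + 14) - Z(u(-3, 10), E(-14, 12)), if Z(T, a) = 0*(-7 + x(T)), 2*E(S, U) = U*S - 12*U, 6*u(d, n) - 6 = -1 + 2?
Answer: 4454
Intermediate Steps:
u(d, n) = 7/6 (u(d, n) = 1 + (-1 + 2)/6 = 1 + (⅙)*1 = 1 + ⅙ = 7/6)
E(S, U) = -6*U + S*U/2 (E(S, U) = (U*S - 12*U)/2 = (S*U - 12*U)/2 = (-12*U + S*U)/2 = -6*U + S*U/2)
Z(T, a) = 0 (Z(T, a) = 0*(-7 - 1) = 0*(-8) = 0)
(40*111 + 14) - Z(u(-3, 10), E(-14, 12)) = (40*111 + 14) - 1*0 = (4440 + 14) + 0 = 4454 + 0 = 4454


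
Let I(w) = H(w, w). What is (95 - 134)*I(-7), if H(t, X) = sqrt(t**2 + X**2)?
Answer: -273*sqrt(2) ≈ -386.08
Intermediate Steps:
H(t, X) = sqrt(X**2 + t**2)
I(w) = sqrt(2)*sqrt(w**2) (I(w) = sqrt(w**2 + w**2) = sqrt(2*w**2) = sqrt(2)*sqrt(w**2))
(95 - 134)*I(-7) = (95 - 134)*(sqrt(2)*sqrt((-7)**2)) = -39*sqrt(2)*sqrt(49) = -39*sqrt(2)*7 = -273*sqrt(2)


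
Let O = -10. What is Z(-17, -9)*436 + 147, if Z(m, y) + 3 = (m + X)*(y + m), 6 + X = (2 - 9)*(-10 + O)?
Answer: -1327473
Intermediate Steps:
X = 134 (X = -6 + (2 - 9)*(-10 - 10) = -6 - 7*(-20) = -6 + 140 = 134)
Z(m, y) = -3 + (134 + m)*(m + y) (Z(m, y) = -3 + (m + 134)*(y + m) = -3 + (134 + m)*(m + y))
Z(-17, -9)*436 + 147 = (-3 + (-17)² + 134*(-17) + 134*(-9) - 17*(-9))*436 + 147 = (-3 + 289 - 2278 - 1206 + 153)*436 + 147 = -3045*436 + 147 = -1327620 + 147 = -1327473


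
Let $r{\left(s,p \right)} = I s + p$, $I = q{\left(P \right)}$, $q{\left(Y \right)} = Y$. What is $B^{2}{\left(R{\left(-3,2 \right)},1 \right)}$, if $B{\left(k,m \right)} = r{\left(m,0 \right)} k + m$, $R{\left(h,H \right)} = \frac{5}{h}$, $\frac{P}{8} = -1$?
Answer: $\frac{1849}{9} \approx 205.44$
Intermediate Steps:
$P = -8$ ($P = 8 \left(-1\right) = -8$)
$I = -8$
$r{\left(s,p \right)} = p - 8 s$ ($r{\left(s,p \right)} = - 8 s + p = p - 8 s$)
$B{\left(k,m \right)} = m - 8 k m$ ($B{\left(k,m \right)} = \left(0 - 8 m\right) k + m = - 8 m k + m = - 8 k m + m = m - 8 k m$)
$B^{2}{\left(R{\left(-3,2 \right)},1 \right)} = \left(1 \left(1 - 8 \frac{5}{-3}\right)\right)^{2} = \left(1 \left(1 - 8 \cdot 5 \left(- \frac{1}{3}\right)\right)\right)^{2} = \left(1 \left(1 - - \frac{40}{3}\right)\right)^{2} = \left(1 \left(1 + \frac{40}{3}\right)\right)^{2} = \left(1 \cdot \frac{43}{3}\right)^{2} = \left(\frac{43}{3}\right)^{2} = \frac{1849}{9}$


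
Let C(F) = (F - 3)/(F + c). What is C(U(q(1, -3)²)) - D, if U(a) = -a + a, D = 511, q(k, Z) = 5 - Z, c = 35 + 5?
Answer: -20443/40 ≈ -511.08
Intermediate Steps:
c = 40
U(a) = 0
C(F) = (-3 + F)/(40 + F) (C(F) = (F - 3)/(F + 40) = (-3 + F)/(40 + F))
C(U(q(1, -3)²)) - D = (-3 + 0)/(40 + 0) - 1*511 = -3/40 - 511 = -20443/40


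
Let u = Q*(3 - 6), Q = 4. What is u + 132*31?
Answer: 4080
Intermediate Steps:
u = -12 (u = 4*(3 - 6) = 4*(-3) = -12)
u + 132*31 = -12 + 132*31 = -12 + 4092 = 4080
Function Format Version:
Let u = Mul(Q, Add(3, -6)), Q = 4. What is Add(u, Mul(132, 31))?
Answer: 4080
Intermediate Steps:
u = -12 (u = Mul(4, Add(3, -6)) = Mul(4, -3) = -12)
Add(u, Mul(132, 31)) = Add(-12, Mul(132, 31)) = Add(-12, 4092) = 4080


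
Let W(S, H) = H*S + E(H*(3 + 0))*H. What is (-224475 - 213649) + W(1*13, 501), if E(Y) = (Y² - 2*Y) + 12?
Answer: 1129831904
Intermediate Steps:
E(Y) = 12 + Y² - 2*Y
W(S, H) = H*S + H*(12 - 6*H + 9*H²) (W(S, H) = H*S + (12 + (H*(3 + 0))² - 2*H*(3 + 0))*H = H*S + (12 + (H*3)² - 2*H*3)*H = H*S + (12 + (3*H)² - 6*H)*H = H*S + (12 + 9*H² - 6*H)*H = H*S + (12 - 6*H + 9*H²)*H = H*S + H*(12 - 6*H + 9*H²))
(-224475 - 213649) + W(1*13, 501) = (-224475 - 213649) + 501*(12 + 1*13 - 6*501 + 9*501²) = -438124 + 501*(12 + 13 - 3006 + 9*251001) = -438124 + 501*(12 + 13 - 3006 + 2259009) = -438124 + 501*2256028 = -438124 + 1130270028 = 1129831904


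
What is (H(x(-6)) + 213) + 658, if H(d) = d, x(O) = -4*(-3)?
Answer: 883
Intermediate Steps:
x(O) = 12
(H(x(-6)) + 213) + 658 = (12 + 213) + 658 = 225 + 658 = 883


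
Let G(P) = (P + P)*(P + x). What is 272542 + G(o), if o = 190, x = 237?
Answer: 434802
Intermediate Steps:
G(P) = 2*P*(237 + P) (G(P) = (P + P)*(P + 237) = (2*P)*(237 + P) = 2*P*(237 + P))
272542 + G(o) = 272542 + 2*190*(237 + 190) = 272542 + 2*190*427 = 272542 + 162260 = 434802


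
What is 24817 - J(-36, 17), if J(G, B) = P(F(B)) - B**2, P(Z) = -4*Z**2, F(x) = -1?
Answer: 25110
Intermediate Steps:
J(G, B) = -4 - B**2 (J(G, B) = -4*(-1)**2 - B**2 = -4*1 - B**2 = -4 - B**2)
24817 - J(-36, 17) = 24817 - (-4 - 1*17**2) = 24817 - (-4 - 1*289) = 24817 - (-4 - 289) = 24817 - 1*(-293) = 24817 + 293 = 25110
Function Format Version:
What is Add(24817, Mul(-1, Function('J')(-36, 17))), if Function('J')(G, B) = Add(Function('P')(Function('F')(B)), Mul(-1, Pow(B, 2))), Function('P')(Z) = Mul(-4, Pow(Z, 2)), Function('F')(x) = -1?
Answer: 25110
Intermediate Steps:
Function('J')(G, B) = Add(-4, Mul(-1, Pow(B, 2))) (Function('J')(G, B) = Add(Mul(-4, Pow(-1, 2)), Mul(-1, Pow(B, 2))) = Add(Mul(-4, 1), Mul(-1, Pow(B, 2))) = Add(-4, Mul(-1, Pow(B, 2))))
Add(24817, Mul(-1, Function('J')(-36, 17))) = Add(24817, Mul(-1, Add(-4, Mul(-1, Pow(17, 2))))) = Add(24817, Mul(-1, Add(-4, Mul(-1, 289)))) = Add(24817, Mul(-1, Add(-4, -289))) = Add(24817, Mul(-1, -293)) = Add(24817, 293) = 25110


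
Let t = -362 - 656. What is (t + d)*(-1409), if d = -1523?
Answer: 3580269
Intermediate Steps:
t = -1018
(t + d)*(-1409) = (-1018 - 1523)*(-1409) = -2541*(-1409) = 3580269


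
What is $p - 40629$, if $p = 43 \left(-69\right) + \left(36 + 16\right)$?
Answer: $-43544$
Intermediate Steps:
$p = -2915$ ($p = -2967 + 52 = -2915$)
$p - 40629 = -2915 - 40629 = -43544$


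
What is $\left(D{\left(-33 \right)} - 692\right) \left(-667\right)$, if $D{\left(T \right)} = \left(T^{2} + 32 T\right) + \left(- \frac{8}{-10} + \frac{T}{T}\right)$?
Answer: $\frac{2191762}{5} \approx 4.3835 \cdot 10^{5}$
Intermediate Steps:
$D{\left(T \right)} = \frac{9}{5} + T^{2} + 32 T$ ($D{\left(T \right)} = \left(T^{2} + 32 T\right) + \left(\left(-8\right) \left(- \frac{1}{10}\right) + 1\right) = \left(T^{2} + 32 T\right) + \left(\frac{4}{5} + 1\right) = \left(T^{2} + 32 T\right) + \frac{9}{5} = \frac{9}{5} + T^{2} + 32 T$)
$\left(D{\left(-33 \right)} - 692\right) \left(-667\right) = \left(\left(\frac{9}{5} + \left(-33\right)^{2} + 32 \left(-33\right)\right) - 692\right) \left(-667\right) = \left(\left(\frac{9}{5} + 1089 - 1056\right) - 692\right) \left(-667\right) = \left(\frac{174}{5} - 692\right) \left(-667\right) = \left(- \frac{3286}{5}\right) \left(-667\right) = \frac{2191762}{5}$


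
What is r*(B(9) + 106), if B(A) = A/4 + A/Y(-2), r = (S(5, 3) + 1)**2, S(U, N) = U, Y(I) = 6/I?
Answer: 3789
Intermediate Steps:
r = 36 (r = (5 + 1)**2 = 6**2 = 36)
B(A) = -A/12 (B(A) = A/4 + A/((6/(-2))) = A*(1/4) + A/((6*(-1/2))) = A/4 + A/(-3) = A/4 + A*(-1/3) = A/4 - A/3 = -A/12)
r*(B(9) + 106) = 36*(-1/12*9 + 106) = 36*(-3/4 + 106) = 36*(421/4) = 3789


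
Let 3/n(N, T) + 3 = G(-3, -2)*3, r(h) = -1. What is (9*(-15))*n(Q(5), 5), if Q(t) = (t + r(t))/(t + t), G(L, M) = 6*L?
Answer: 135/19 ≈ 7.1053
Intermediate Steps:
Q(t) = (-1 + t)/(2*t) (Q(t) = (t - 1)/(t + t) = (-1 + t)/((2*t)) = (-1 + t)*(1/(2*t)) = (-1 + t)/(2*t))
n(N, T) = -1/19 (n(N, T) = 3/(-3 + (6*(-3))*3) = 3/(-3 - 18*3) = 3/(-3 - 54) = 3/(-57) = 3*(-1/57) = -1/19)
(9*(-15))*n(Q(5), 5) = (9*(-15))*(-1/19) = -135*(-1/19) = 135/19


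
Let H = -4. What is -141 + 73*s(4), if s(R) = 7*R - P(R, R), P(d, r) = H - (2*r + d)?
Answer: 3071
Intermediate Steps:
P(d, r) = -4 - d - 2*r (P(d, r) = -4 - (2*r + d) = -4 - (d + 2*r) = -4 + (-d - 2*r) = -4 - d - 2*r)
s(R) = 4 + 10*R (s(R) = 7*R - (-4 - R - 2*R) = 7*R - (-4 - 3*R) = 7*R + (4 + 3*R) = 4 + 10*R)
-141 + 73*s(4) = -141 + 73*(4 + 10*4) = -141 + 73*(4 + 40) = -141 + 73*44 = -141 + 3212 = 3071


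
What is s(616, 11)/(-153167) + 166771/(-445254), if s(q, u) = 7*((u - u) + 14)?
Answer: -3655349807/9742602774 ≈ -0.37519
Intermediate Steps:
s(q, u) = 98 (s(q, u) = 7*(0 + 14) = 7*14 = 98)
s(616, 11)/(-153167) + 166771/(-445254) = 98/(-153167) + 166771/(-445254) = 98*(-1/153167) + 166771*(-1/445254) = -14/21881 - 166771/445254 = -3655349807/9742602774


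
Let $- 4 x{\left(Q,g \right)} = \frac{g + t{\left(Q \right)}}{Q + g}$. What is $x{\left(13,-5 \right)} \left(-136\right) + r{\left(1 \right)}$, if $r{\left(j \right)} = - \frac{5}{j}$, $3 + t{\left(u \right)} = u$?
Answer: $\frac{65}{4} \approx 16.25$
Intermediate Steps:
$t{\left(u \right)} = -3 + u$
$x{\left(Q,g \right)} = - \frac{-3 + Q + g}{4 \left(Q + g\right)}$ ($x{\left(Q,g \right)} = - \frac{\left(g + \left(-3 + Q\right)\right) \frac{1}{Q + g}}{4} = - \frac{\left(-3 + Q + g\right) \frac{1}{Q + g}}{4} = - \frac{\frac{1}{Q + g} \left(-3 + Q + g\right)}{4} = - \frac{-3 + Q + g}{4 \left(Q + g\right)}$)
$x{\left(13,-5 \right)} \left(-136\right) + r{\left(1 \right)} = \frac{3 - 13 - -5}{4 \left(13 - 5\right)} \left(-136\right) - \frac{5}{1} = \frac{3 - 13 + 5}{4 \cdot 8} \left(-136\right) - 5 = \frac{1}{4} \cdot \frac{1}{8} \left(-5\right) \left(-136\right) - 5 = \left(- \frac{5}{32}\right) \left(-136\right) - 5 = \frac{85}{4} - 5 = \frac{65}{4}$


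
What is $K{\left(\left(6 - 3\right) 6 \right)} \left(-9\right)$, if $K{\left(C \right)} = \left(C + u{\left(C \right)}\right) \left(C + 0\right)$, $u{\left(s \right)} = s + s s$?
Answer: $-58320$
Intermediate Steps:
$u{\left(s \right)} = s + s^{2}$
$K{\left(C \right)} = C \left(C + C \left(1 + C\right)\right)$ ($K{\left(C \right)} = \left(C + C \left(1 + C\right)\right) \left(C + 0\right) = \left(C + C \left(1 + C\right)\right) C = C \left(C + C \left(1 + C\right)\right)$)
$K{\left(\left(6 - 3\right) 6 \right)} \left(-9\right) = \left(\left(6 - 3\right) 6\right)^{2} \left(2 + \left(6 - 3\right) 6\right) \left(-9\right) = \left(3 \cdot 6\right)^{2} \left(2 + 3 \cdot 6\right) \left(-9\right) = 18^{2} \left(2 + 18\right) \left(-9\right) = 324 \cdot 20 \left(-9\right) = 6480 \left(-9\right) = -58320$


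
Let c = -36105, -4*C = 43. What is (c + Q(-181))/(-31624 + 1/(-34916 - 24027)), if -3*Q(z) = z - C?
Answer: 8499167999/7456053732 ≈ 1.1399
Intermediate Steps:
C = -43/4 (C = -¼*43 = -43/4 ≈ -10.750)
Q(z) = -43/12 - z/3 (Q(z) = -(z - 1*(-43/4))/3 = -(z + 43/4)/3 = -(43/4 + z)/3 = -43/12 - z/3)
(c + Q(-181))/(-31624 + 1/(-34916 - 24027)) = (-36105 + (-43/12 - ⅓*(-181)))/(-31624 + 1/(-34916 - 24027)) = (-36105 + (-43/12 + 181/3))/(-31624 + 1/(-58943)) = (-36105 + 227/4)/(-31624 - 1/58943) = -144193/(4*(-1864013433/58943)) = -144193/4*(-58943/1864013433) = 8499167999/7456053732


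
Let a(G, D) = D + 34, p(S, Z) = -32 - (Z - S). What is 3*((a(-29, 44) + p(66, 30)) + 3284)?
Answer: 10098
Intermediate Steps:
p(S, Z) = -32 + S - Z (p(S, Z) = -32 + (S - Z) = -32 + S - Z)
a(G, D) = 34 + D
3*((a(-29, 44) + p(66, 30)) + 3284) = 3*(((34 + 44) + (-32 + 66 - 1*30)) + 3284) = 3*((78 + (-32 + 66 - 30)) + 3284) = 3*((78 + 4) + 3284) = 3*(82 + 3284) = 3*3366 = 10098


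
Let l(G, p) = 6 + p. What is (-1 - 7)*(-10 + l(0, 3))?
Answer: 8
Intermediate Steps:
(-1 - 7)*(-10 + l(0, 3)) = (-1 - 7)*(-10 + (6 + 3)) = -8*(-10 + 9) = -8*(-1) = 8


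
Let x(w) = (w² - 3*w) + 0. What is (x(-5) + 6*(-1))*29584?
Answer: 1005856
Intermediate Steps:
x(w) = w² - 3*w
(x(-5) + 6*(-1))*29584 = (-5*(-3 - 5) + 6*(-1))*29584 = (-5*(-8) - 6)*29584 = (40 - 6)*29584 = 34*29584 = 1005856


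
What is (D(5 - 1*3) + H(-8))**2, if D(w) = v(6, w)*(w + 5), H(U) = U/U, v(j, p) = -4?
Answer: 729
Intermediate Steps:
H(U) = 1
D(w) = -20 - 4*w (D(w) = -4*(w + 5) = -4*(5 + w) = -20 - 4*w)
(D(5 - 1*3) + H(-8))**2 = ((-20 - 4*(5 - 1*3)) + 1)**2 = ((-20 - 4*(5 - 3)) + 1)**2 = ((-20 - 4*2) + 1)**2 = ((-20 - 8) + 1)**2 = (-28 + 1)**2 = (-27)**2 = 729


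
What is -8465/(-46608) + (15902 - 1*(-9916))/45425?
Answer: 1587847969/2117168400 ≈ 0.74999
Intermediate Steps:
-8465/(-46608) + (15902 - 1*(-9916))/45425 = -8465*(-1/46608) + (15902 + 9916)*(1/45425) = 8465/46608 + 25818*(1/45425) = 8465/46608 + 25818/45425 = 1587847969/2117168400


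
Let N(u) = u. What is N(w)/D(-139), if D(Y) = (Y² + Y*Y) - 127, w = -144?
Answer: -144/38515 ≈ -0.0037388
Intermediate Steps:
D(Y) = -127 + 2*Y² (D(Y) = (Y² + Y²) - 127 = 2*Y² - 127 = -127 + 2*Y²)
N(w)/D(-139) = -144/(-127 + 2*(-139)²) = -144/(-127 + 2*19321) = -144/(-127 + 38642) = -144/38515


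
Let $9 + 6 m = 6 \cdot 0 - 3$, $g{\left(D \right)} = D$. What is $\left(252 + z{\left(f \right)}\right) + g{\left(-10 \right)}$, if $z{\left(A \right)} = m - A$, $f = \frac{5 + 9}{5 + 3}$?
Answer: $\frac{953}{4} \approx 238.25$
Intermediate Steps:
$f = \frac{7}{4}$ ($f = \frac{14}{8} = 14 \cdot \frac{1}{8} = \frac{7}{4} \approx 1.75$)
$m = -2$ ($m = - \frac{3}{2} + \frac{6 \cdot 0 - 3}{6} = - \frac{3}{2} + \frac{0 - 3}{6} = - \frac{3}{2} + \frac{1}{6} \left(-3\right) = - \frac{3}{2} - \frac{1}{2} = -2$)
$z{\left(A \right)} = -2 - A$
$\left(252 + z{\left(f \right)}\right) + g{\left(-10 \right)} = \left(252 - \frac{15}{4}\right) - 10 = \frac{993}{4} - 10 = \frac{953}{4}$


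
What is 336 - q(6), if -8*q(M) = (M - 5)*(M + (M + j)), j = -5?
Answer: 2695/8 ≈ 336.88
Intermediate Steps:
q(M) = -(-5 + M)*(-5 + 2*M)/8 (q(M) = -(M - 5)*(M + (M - 5))/8 = -(-5 + M)*(M + (-5 + M))/8 = -(-5 + M)*(-5 + 2*M)/8)
336 - q(6) = 336 - (-25/8 - ¼*6² + (15/8)*6) = 336 - (-25/8 - ¼*36 + 45/4) = 336 - (-25/8 - 9 + 45/4) = 336 - 1*(-7/8) = 336 + 7/8 = 2695/8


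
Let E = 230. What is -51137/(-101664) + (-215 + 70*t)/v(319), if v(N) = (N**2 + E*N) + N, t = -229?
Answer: 732045497/1783694880 ≈ 0.41041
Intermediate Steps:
v(N) = N**2 + 231*N (v(N) = (N**2 + 230*N) + N = N**2 + 231*N)
-51137/(-101664) + (-215 + 70*t)/v(319) = -51137/(-101664) + (-215 + 70*(-229))/((319*(231 + 319))) = -51137*(-1/101664) + (-215 - 16030)/((319*550)) = 51137/101664 - 16245/175450 = 51137/101664 - 16245*1/175450 = 51137/101664 - 3249/35090 = 732045497/1783694880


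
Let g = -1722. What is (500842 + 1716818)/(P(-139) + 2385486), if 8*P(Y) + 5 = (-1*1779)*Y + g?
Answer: 8870640/9664721 ≈ 0.91784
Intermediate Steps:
P(Y) = -1727/8 - 1779*Y/8 (P(Y) = -5/8 + ((-1*1779)*Y - 1722)/8 = -5/8 + (-1779*Y - 1722)/8 = -5/8 + (-1722 - 1779*Y)/8 = -5/8 + (-861/4 - 1779*Y/8) = -1727/8 - 1779*Y/8)
(500842 + 1716818)/(P(-139) + 2385486) = (500842 + 1716818)/((-1727/8 - 1779/8*(-139)) + 2385486) = 2217660/((-1727/8 + 247281/8) + 2385486) = 2217660/(122777/4 + 2385486) = 2217660/(9664721/4) = 2217660*(4/9664721) = 8870640/9664721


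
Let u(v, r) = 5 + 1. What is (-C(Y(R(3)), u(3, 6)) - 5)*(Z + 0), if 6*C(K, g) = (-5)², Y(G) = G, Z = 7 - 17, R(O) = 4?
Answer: 275/3 ≈ 91.667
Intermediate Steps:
Z = -10
u(v, r) = 6
C(K, g) = 25/6 (C(K, g) = (⅙)*(-5)² = (⅙)*25 = 25/6)
(-C(Y(R(3)), u(3, 6)) - 5)*(Z + 0) = (-1*25/6 - 5)*(-10 + 0) = (-25/6 - 5)*(-10) = -55/6*(-10) = 275/3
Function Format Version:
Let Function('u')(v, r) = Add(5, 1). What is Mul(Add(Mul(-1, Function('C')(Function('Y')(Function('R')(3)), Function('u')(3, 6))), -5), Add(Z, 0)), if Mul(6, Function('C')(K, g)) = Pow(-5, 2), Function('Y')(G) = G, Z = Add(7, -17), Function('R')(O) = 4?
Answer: Rational(275, 3) ≈ 91.667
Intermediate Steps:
Z = -10
Function('u')(v, r) = 6
Function('C')(K, g) = Rational(25, 6) (Function('C')(K, g) = Mul(Rational(1, 6), Pow(-5, 2)) = Mul(Rational(1, 6), 25) = Rational(25, 6))
Mul(Add(Mul(-1, Function('C')(Function('Y')(Function('R')(3)), Function('u')(3, 6))), -5), Add(Z, 0)) = Mul(Add(Mul(-1, Rational(25, 6)), -5), Add(-10, 0)) = Mul(Add(Rational(-25, 6), -5), -10) = Mul(Rational(-55, 6), -10) = Rational(275, 3)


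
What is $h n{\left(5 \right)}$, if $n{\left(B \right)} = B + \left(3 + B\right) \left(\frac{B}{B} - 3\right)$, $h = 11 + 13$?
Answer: $-264$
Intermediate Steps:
$h = 24$
$n{\left(B \right)} = -6 - B$ ($n{\left(B \right)} = B + \left(3 + B\right) \left(1 - 3\right) = B + \left(3 + B\right) \left(-2\right) = B - \left(6 + 2 B\right) = -6 - B$)
$h n{\left(5 \right)} = 24 \left(-6 - 5\right) = 24 \left(-11\right) = -264$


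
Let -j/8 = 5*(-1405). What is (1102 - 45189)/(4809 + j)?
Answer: -44087/61009 ≈ -0.72263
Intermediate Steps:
j = 56200 (j = -40*(-1405) = -8*(-7025) = 56200)
(1102 - 45189)/(4809 + j) = (1102 - 45189)/(4809 + 56200) = -44087/61009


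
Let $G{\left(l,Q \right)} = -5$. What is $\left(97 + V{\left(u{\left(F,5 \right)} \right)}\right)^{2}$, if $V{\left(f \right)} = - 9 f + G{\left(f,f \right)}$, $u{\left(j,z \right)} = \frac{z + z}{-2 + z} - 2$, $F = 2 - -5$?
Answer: $6400$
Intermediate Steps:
$F = 7$ ($F = 2 + 5 = 7$)
$u{\left(j,z \right)} = -2 + \frac{2 z}{-2 + z}$ ($u{\left(j,z \right)} = \frac{2 z}{-2 + z} - 2 = -2 + \frac{2 z}{-2 + z}$)
$V{\left(f \right)} = -5 - 9 f$ ($V{\left(f \right)} = - 9 f - 5 = -5 - 9 f$)
$\left(97 + V{\left(u{\left(F,5 \right)} \right)}\right)^{2} = \left(97 - \left(5 + 9 \frac{4}{-2 + 5}\right)\right)^{2} = \left(97 - \left(5 + 9 \cdot \frac{4}{3}\right)\right)^{2} = \left(97 - \left(5 + 9 \cdot 4 \cdot \frac{1}{3}\right)\right)^{2} = \left(97 - 17\right)^{2} = 80^{2} = 6400$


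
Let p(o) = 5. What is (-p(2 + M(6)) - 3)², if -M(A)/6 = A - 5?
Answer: 64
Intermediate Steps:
M(A) = 30 - 6*A (M(A) = -6*(A - 5) = -6*(-5 + A) = 30 - 6*A)
(-p(2 + M(6)) - 3)² = (-1*5 - 3)² = (-5 - 3)² = (-8)² = 64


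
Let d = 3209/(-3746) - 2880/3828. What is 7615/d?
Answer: -9099727010/1922711 ≈ -4732.8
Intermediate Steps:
d = -1922711/1194974 (d = 3209*(-1/3746) - 2880*1/3828 = -3209/3746 - 240/319 = -1922711/1194974 ≈ -1.6090)
7615/d = 7615/(-1922711/1194974) = 7615*(-1194974/1922711) = -9099727010/1922711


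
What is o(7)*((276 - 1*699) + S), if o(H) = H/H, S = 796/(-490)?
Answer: -104033/245 ≈ -424.62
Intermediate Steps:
S = -398/245 (S = 796*(-1/490) = -398/245 ≈ -1.6245)
o(H) = 1
o(7)*((276 - 1*699) + S) = 1*((276 - 1*699) - 398/245) = 1*((276 - 699) - 398/245) = 1*(-423 - 398/245) = 1*(-104033/245) = -104033/245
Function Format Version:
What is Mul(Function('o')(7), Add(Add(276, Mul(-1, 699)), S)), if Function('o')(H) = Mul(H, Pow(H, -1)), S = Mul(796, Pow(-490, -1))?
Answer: Rational(-104033, 245) ≈ -424.62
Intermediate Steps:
S = Rational(-398, 245) (S = Mul(796, Rational(-1, 490)) = Rational(-398, 245) ≈ -1.6245)
Function('o')(H) = 1
Mul(Function('o')(7), Add(Add(276, Mul(-1, 699)), S)) = Mul(1, Add(Add(276, Mul(-1, 699)), Rational(-398, 245))) = Mul(1, Add(Add(276, -699), Rational(-398, 245))) = Mul(1, Add(-423, Rational(-398, 245))) = Mul(1, Rational(-104033, 245)) = Rational(-104033, 245)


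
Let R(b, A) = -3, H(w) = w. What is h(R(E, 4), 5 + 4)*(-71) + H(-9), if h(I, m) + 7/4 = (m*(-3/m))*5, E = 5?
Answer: 4721/4 ≈ 1180.3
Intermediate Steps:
h(I, m) = -67/4 (h(I, m) = -7/4 + (m*(-3/m))*5 = -7/4 - 3*5 = -7/4 - 15 = -67/4)
h(R(E, 4), 5 + 4)*(-71) + H(-9) = -67/4*(-71) - 9 = 4757/4 - 9 = 4721/4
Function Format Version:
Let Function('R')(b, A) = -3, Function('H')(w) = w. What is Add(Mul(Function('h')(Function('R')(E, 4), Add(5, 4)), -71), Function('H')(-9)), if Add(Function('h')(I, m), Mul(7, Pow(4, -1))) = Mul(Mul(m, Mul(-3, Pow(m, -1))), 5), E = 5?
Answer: Rational(4721, 4) ≈ 1180.3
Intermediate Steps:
Function('h')(I, m) = Rational(-67, 4) (Function('h')(I, m) = Add(Rational(-7, 4), Mul(Mul(m, Mul(-3, Pow(m, -1))), 5)) = Add(Rational(-7, 4), Mul(-3, 5)) = Add(Rational(-7, 4), -15) = Rational(-67, 4))
Add(Mul(Function('h')(Function('R')(E, 4), Add(5, 4)), -71), Function('H')(-9)) = Add(Mul(Rational(-67, 4), -71), -9) = Add(Rational(4757, 4), -9) = Rational(4721, 4)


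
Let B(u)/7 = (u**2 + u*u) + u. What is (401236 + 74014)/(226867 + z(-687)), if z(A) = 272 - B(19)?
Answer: 237625/110976 ≈ 2.1412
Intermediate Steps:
B(u) = 7*u + 14*u**2 (B(u) = 7*((u**2 + u*u) + u) = 7*((u**2 + u**2) + u) = 7*(2*u**2 + u) = 7*(u + 2*u**2) = 7*u + 14*u**2)
z(A) = -4915 (z(A) = 272 - 7*19*(1 + 2*19) = 272 - 7*19*(1 + 38) = 272 - 7*19*39 = 272 - 1*5187 = 272 - 5187 = -4915)
(401236 + 74014)/(226867 + z(-687)) = (401236 + 74014)/(226867 - 4915) = 475250/221952 = 475250*(1/221952) = 237625/110976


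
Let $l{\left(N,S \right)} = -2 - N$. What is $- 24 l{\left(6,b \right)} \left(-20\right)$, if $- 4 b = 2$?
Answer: $-3840$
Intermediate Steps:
$b = - \frac{1}{2}$ ($b = \left(- \frac{1}{4}\right) 2 = - \frac{1}{2} \approx -0.5$)
$- 24 l{\left(6,b \right)} \left(-20\right) = - 24 \left(-2 - 6\right) \left(-20\right) = \left(-24\right) \left(-8\right) \left(-20\right) = 192 \left(-20\right) = -3840$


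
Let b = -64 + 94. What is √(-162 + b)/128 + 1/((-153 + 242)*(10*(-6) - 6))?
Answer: -1/5874 + I*√33/64 ≈ -0.00017024 + 0.089759*I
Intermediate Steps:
b = 30
√(-162 + b)/128 + 1/((-153 + 242)*(10*(-6) - 6)) = √(-162 + 30)/128 + 1/((-153 + 242)*(10*(-6) - 6)) = √(-132)*(1/128) + 1/(89*(-60 - 6)) = (2*I*√33)*(1/128) + (1/89)/(-66) = I*√33/64 + (1/89)*(-1/66) = I*√33/64 - 1/5874 = -1/5874 + I*√33/64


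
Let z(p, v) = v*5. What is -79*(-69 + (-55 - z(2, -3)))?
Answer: 8611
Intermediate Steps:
z(p, v) = 5*v
-79*(-69 + (-55 - z(2, -3))) = -79*(-69 + (-55 - 5*(-3))) = -79*(-69 + (-55 - 1*(-15))) = -79*(-69 + (-55 + 15)) = -79*(-69 - 40) = -79*(-109) = 8611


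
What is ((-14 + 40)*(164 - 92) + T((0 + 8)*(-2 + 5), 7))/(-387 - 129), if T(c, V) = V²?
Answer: -1921/516 ≈ -3.7229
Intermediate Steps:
((-14 + 40)*(164 - 92) + T((0 + 8)*(-2 + 5), 7))/(-387 - 129) = ((-14 + 40)*(164 - 92) + 7²)/(-387 - 129) = (26*72 + 49)/(-516) = (1872 + 49)*(-1/516) = 1921*(-1/516) = -1921/516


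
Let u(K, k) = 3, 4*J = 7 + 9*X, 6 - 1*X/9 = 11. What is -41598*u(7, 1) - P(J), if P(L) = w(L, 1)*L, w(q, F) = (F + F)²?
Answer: -124396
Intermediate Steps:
X = -45 (X = 54 - 9*11 = 54 - 99 = -45)
J = -199/2 (J = (7 + 9*(-45))/4 = (7 - 405)/4 = (¼)*(-398) = -199/2 ≈ -99.500)
w(q, F) = 4*F² (w(q, F) = (2*F)² = 4*F²)
P(L) = 4*L (P(L) = (4*1²)*L = (4*1)*L = 4*L)
-41598*u(7, 1) - P(J) = -41598*3 - 4*(-199)/2 = -124794 - 1*(-398) = -124794 + 398 = -124396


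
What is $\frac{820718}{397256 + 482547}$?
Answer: $\frac{820718}{879803} \approx 0.93284$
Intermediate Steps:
$\frac{820718}{397256 + 482547} = \frac{820718}{879803}$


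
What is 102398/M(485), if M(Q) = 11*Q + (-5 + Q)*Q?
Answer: 102398/238135 ≈ 0.43000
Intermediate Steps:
M(Q) = 11*Q + Q*(-5 + Q)
102398/M(485) = 102398/((485*(6 + 485))) = 102398/((485*491)) = 102398/238135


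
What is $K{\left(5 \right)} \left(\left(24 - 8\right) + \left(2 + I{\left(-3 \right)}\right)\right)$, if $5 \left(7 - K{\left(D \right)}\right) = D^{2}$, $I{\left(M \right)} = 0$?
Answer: $36$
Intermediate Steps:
$K{\left(D \right)} = 7 - \frac{D^{2}}{5}$
$K{\left(5 \right)} \left(\left(24 - 8\right) + \left(2 + I{\left(-3 \right)}\right)\right) = \left(7 - \frac{5^{2}}{5}\right) \left(\left(24 - 8\right) + \left(2 + 0\right)\right) = \left(7 - 5\right) \left(\left(24 - 8\right) + 2\right) = \left(7 - 5\right) \left(16 + 2\right) = 2 \cdot 18 = 36$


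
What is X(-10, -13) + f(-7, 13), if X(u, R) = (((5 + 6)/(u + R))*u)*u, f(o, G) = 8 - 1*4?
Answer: -1008/23 ≈ -43.826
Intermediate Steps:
f(o, G) = 4 (f(o, G) = 8 - 4 = 4)
X(u, R) = 11*u²/(R + u) (X(u, R) = ((11/(R + u))*u)*u = (11*u/(R + u))*u = 11*u²/(R + u))
X(-10, -13) + f(-7, 13) = 11*(-10)²/(-13 - 10) + 4 = 11*100/(-23) + 4 = 11*100*(-1/23) + 4 = -1100/23 + 4 = -1008/23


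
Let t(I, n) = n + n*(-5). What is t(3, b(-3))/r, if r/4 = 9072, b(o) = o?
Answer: 1/3024 ≈ 0.00033069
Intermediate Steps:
r = 36288 (r = 4*9072 = 36288)
t(I, n) = -4*n (t(I, n) = n - 5*n = -4*n)
t(3, b(-3))/r = -4*(-3)/36288 = 12*(1/36288) = 1/3024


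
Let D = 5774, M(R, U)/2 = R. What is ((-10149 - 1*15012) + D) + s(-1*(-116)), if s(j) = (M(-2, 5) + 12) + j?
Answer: -19263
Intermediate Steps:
M(R, U) = 2*R
s(j) = 8 + j (s(j) = (2*(-2) + 12) + j = (-4 + 12) + j = 8 + j)
((-10149 - 1*15012) + D) + s(-1*(-116)) = ((-10149 - 1*15012) + 5774) + (8 - 1*(-116)) = ((-10149 - 15012) + 5774) + (8 + 116) = (-25161 + 5774) + 124 = -19387 + 124 = -19263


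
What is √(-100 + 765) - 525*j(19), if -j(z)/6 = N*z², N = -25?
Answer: -28428750 + √665 ≈ -2.8429e+7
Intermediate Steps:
j(z) = 150*z² (j(z) = -(-150)*z² = 150*z²)
√(-100 + 765) - 525*j(19) = √(-100 + 765) - 78750*19² = √665 - 78750*361 = √665 - 525*54150 = √665 - 28428750 = -28428750 + √665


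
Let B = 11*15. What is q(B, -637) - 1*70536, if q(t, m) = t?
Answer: -70371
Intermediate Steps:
B = 165
q(B, -637) - 1*70536 = 165 - 1*70536 = 165 - 70536 = -70371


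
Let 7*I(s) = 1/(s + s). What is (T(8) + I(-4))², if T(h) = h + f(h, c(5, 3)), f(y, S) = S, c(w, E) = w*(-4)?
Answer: 452929/3136 ≈ 144.43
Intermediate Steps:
I(s) = 1/(14*s) (I(s) = 1/(7*(s + s)) = 1/(7*((2*s))) = (1/(2*s))/7 = 1/(14*s))
c(w, E) = -4*w
T(h) = -20 + h (T(h) = h - 4*5 = h - 20 = -20 + h)
(T(8) + I(-4))² = ((-20 + 8) + (1/14)/(-4))² = (-12 + (1/14)*(-¼))² = (-12 - 1/56)² = (-673/56)² = 452929/3136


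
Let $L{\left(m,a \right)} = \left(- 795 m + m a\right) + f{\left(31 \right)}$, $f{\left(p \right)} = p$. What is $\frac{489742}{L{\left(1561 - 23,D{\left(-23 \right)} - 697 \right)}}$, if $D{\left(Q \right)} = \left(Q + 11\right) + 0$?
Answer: $- \frac{489742}{2313121} \approx -0.21172$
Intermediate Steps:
$D{\left(Q \right)} = 11 + Q$ ($D{\left(Q \right)} = \left(11 + Q\right) + 0 = 11 + Q$)
$L{\left(m,a \right)} = 31 - 795 m + a m$ ($L{\left(m,a \right)} = \left(- 795 m + m a\right) + 31 = \left(- 795 m + a m\right) + 31 = 31 - 795 m + a m$)
$\frac{489742}{L{\left(1561 - 23,D{\left(-23 \right)} - 697 \right)}} = \frac{489742}{31 - 795 \left(1561 - 23\right) + \left(\left(11 - 23\right) - 697\right) \left(1561 - 23\right)} = \frac{489742}{31 - 1222710 + \left(-12 - 697\right) 1538} = \frac{489742}{31 - 1222710 - 1090442} = \frac{489742}{-2313121} = 489742 \left(- \frac{1}{2313121}\right) = - \frac{489742}{2313121}$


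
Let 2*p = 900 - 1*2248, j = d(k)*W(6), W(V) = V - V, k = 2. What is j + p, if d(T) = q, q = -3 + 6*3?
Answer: -674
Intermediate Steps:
q = 15 (q = -3 + 18 = 15)
W(V) = 0
d(T) = 15
j = 0 (j = 15*0 = 0)
p = -674 (p = (900 - 1*2248)/2 = (900 - 2248)/2 = (½)*(-1348) = -674)
j + p = 0 - 674 = -674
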